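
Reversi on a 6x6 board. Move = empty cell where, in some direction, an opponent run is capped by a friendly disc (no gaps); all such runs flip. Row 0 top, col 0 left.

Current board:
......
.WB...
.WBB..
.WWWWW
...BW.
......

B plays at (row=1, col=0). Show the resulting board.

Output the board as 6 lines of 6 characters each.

Answer: ......
BBB...
.BBB..
.WBWWW
...BW.
......

Derivation:
Place B at (1,0); scan 8 dirs for brackets.
Dir NW: edge -> no flip
Dir N: first cell '.' (not opp) -> no flip
Dir NE: first cell '.' (not opp) -> no flip
Dir W: edge -> no flip
Dir E: opp run (1,1) capped by B -> flip
Dir SW: edge -> no flip
Dir S: first cell '.' (not opp) -> no flip
Dir SE: opp run (2,1) (3,2) capped by B -> flip
All flips: (1,1) (2,1) (3,2)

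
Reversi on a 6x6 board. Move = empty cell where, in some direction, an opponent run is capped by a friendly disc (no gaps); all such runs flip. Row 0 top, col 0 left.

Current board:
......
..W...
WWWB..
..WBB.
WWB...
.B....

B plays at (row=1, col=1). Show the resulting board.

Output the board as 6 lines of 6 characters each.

Answer: ......
.BW...
WWBB..
..WBB.
WWB...
.B....

Derivation:
Place B at (1,1); scan 8 dirs for brackets.
Dir NW: first cell '.' (not opp) -> no flip
Dir N: first cell '.' (not opp) -> no flip
Dir NE: first cell '.' (not opp) -> no flip
Dir W: first cell '.' (not opp) -> no flip
Dir E: opp run (1,2), next='.' -> no flip
Dir SW: opp run (2,0), next=edge -> no flip
Dir S: opp run (2,1), next='.' -> no flip
Dir SE: opp run (2,2) capped by B -> flip
All flips: (2,2)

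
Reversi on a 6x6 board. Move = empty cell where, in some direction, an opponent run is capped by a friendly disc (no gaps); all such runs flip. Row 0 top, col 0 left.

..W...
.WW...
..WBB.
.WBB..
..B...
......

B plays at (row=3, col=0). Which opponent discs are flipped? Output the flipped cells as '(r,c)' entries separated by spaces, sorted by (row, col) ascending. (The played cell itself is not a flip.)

Dir NW: edge -> no flip
Dir N: first cell '.' (not opp) -> no flip
Dir NE: first cell '.' (not opp) -> no flip
Dir W: edge -> no flip
Dir E: opp run (3,1) capped by B -> flip
Dir SW: edge -> no flip
Dir S: first cell '.' (not opp) -> no flip
Dir SE: first cell '.' (not opp) -> no flip

Answer: (3,1)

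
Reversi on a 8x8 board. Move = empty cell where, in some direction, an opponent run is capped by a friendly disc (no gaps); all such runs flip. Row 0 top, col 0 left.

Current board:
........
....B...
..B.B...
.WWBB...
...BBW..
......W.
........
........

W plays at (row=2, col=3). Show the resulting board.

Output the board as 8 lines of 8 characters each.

Place W at (2,3); scan 8 dirs for brackets.
Dir NW: first cell '.' (not opp) -> no flip
Dir N: first cell '.' (not opp) -> no flip
Dir NE: opp run (1,4), next='.' -> no flip
Dir W: opp run (2,2), next='.' -> no flip
Dir E: opp run (2,4), next='.' -> no flip
Dir SW: first cell 'W' (not opp) -> no flip
Dir S: opp run (3,3) (4,3), next='.' -> no flip
Dir SE: opp run (3,4) capped by W -> flip
All flips: (3,4)

Answer: ........
....B...
..BWB...
.WWBW...
...BBW..
......W.
........
........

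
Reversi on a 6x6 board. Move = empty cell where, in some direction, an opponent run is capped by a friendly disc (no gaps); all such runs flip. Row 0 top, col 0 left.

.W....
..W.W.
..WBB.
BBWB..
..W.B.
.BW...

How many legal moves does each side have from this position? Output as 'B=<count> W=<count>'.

-- B to move --
(0,0): no bracket -> illegal
(0,2): no bracket -> illegal
(0,3): no bracket -> illegal
(0,4): flips 1 -> legal
(0,5): flips 1 -> legal
(1,0): no bracket -> illegal
(1,1): flips 1 -> legal
(1,3): flips 1 -> legal
(1,5): no bracket -> illegal
(2,1): flips 1 -> legal
(2,5): no bracket -> illegal
(4,1): flips 1 -> legal
(4,3): no bracket -> illegal
(5,3): flips 2 -> legal
B mobility = 7
-- W to move --
(1,3): no bracket -> illegal
(1,5): flips 2 -> legal
(2,0): flips 1 -> legal
(2,1): no bracket -> illegal
(2,5): flips 2 -> legal
(3,4): flips 3 -> legal
(3,5): no bracket -> illegal
(4,0): flips 1 -> legal
(4,1): no bracket -> illegal
(4,3): no bracket -> illegal
(4,5): no bracket -> illegal
(5,0): flips 1 -> legal
(5,3): no bracket -> illegal
(5,4): no bracket -> illegal
(5,5): flips 2 -> legal
W mobility = 7

Answer: B=7 W=7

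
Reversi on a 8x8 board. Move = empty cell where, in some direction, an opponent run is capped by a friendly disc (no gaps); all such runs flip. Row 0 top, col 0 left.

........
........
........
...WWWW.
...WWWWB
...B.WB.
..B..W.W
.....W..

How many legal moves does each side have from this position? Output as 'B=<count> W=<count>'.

Answer: B=6 W=4

Derivation:
-- B to move --
(2,2): no bracket -> illegal
(2,3): flips 4 -> legal
(2,4): no bracket -> illegal
(2,5): flips 1 -> legal
(2,6): flips 4 -> legal
(2,7): no bracket -> illegal
(3,2): no bracket -> illegal
(3,7): no bracket -> illegal
(4,2): flips 4 -> legal
(5,2): no bracket -> illegal
(5,4): flips 1 -> legal
(5,7): no bracket -> illegal
(6,4): no bracket -> illegal
(6,6): no bracket -> illegal
(7,4): flips 1 -> legal
(7,6): no bracket -> illegal
(7,7): no bracket -> illegal
B mobility = 6
-- W to move --
(3,7): no bracket -> illegal
(4,2): no bracket -> illegal
(5,1): no bracket -> illegal
(5,2): no bracket -> illegal
(5,4): no bracket -> illegal
(5,7): flips 1 -> legal
(6,1): no bracket -> illegal
(6,3): flips 1 -> legal
(6,4): no bracket -> illegal
(6,6): flips 1 -> legal
(7,1): flips 2 -> legal
(7,2): no bracket -> illegal
(7,3): no bracket -> illegal
W mobility = 4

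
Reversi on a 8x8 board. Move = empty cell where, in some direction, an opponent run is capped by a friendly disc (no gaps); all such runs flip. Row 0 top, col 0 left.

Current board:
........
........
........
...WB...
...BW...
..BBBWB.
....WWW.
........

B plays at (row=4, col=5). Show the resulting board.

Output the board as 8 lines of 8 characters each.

Answer: ........
........
........
...WB...
...BBB..
..BBBWB.
....WWW.
........

Derivation:
Place B at (4,5); scan 8 dirs for brackets.
Dir NW: first cell 'B' (not opp) -> no flip
Dir N: first cell '.' (not opp) -> no flip
Dir NE: first cell '.' (not opp) -> no flip
Dir W: opp run (4,4) capped by B -> flip
Dir E: first cell '.' (not opp) -> no flip
Dir SW: first cell 'B' (not opp) -> no flip
Dir S: opp run (5,5) (6,5), next='.' -> no flip
Dir SE: first cell 'B' (not opp) -> no flip
All flips: (4,4)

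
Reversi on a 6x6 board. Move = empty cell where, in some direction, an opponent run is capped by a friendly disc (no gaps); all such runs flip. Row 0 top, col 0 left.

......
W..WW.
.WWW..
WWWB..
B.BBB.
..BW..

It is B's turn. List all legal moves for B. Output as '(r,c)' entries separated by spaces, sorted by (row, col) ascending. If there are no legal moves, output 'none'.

(0,0): no bracket -> illegal
(0,1): no bracket -> illegal
(0,2): no bracket -> illegal
(0,3): flips 2 -> legal
(0,4): flips 3 -> legal
(0,5): no bracket -> illegal
(1,1): flips 1 -> legal
(1,2): flips 2 -> legal
(1,5): no bracket -> illegal
(2,0): flips 2 -> legal
(2,4): no bracket -> illegal
(2,5): no bracket -> illegal
(3,4): no bracket -> illegal
(4,1): no bracket -> illegal
(5,4): flips 1 -> legal

Answer: (0,3) (0,4) (1,1) (1,2) (2,0) (5,4)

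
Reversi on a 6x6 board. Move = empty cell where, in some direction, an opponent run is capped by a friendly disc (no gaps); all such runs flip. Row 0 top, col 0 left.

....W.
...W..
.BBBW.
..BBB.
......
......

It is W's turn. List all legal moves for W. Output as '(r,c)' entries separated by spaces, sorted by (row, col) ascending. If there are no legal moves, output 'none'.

Answer: (2,0) (3,1) (4,2) (4,3) (4,4)

Derivation:
(1,0): no bracket -> illegal
(1,1): no bracket -> illegal
(1,2): no bracket -> illegal
(1,4): no bracket -> illegal
(2,0): flips 3 -> legal
(2,5): no bracket -> illegal
(3,0): no bracket -> illegal
(3,1): flips 1 -> legal
(3,5): no bracket -> illegal
(4,1): no bracket -> illegal
(4,2): flips 1 -> legal
(4,3): flips 2 -> legal
(4,4): flips 1 -> legal
(4,5): no bracket -> illegal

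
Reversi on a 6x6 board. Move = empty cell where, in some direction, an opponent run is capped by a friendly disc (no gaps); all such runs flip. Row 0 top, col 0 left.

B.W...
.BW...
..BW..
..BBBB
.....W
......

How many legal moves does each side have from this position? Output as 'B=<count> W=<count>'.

Answer: B=5 W=7

Derivation:
-- B to move --
(0,1): flips 2 -> legal
(0,3): no bracket -> illegal
(1,3): flips 2 -> legal
(1,4): flips 1 -> legal
(2,1): no bracket -> illegal
(2,4): flips 1 -> legal
(4,4): no bracket -> illegal
(5,4): no bracket -> illegal
(5,5): flips 1 -> legal
B mobility = 5
-- W to move --
(0,1): no bracket -> illegal
(1,0): flips 1 -> legal
(1,3): no bracket -> illegal
(2,0): flips 1 -> legal
(2,1): flips 1 -> legal
(2,4): no bracket -> illegal
(2,5): flips 1 -> legal
(3,1): no bracket -> illegal
(4,1): flips 1 -> legal
(4,2): flips 2 -> legal
(4,3): flips 1 -> legal
(4,4): no bracket -> illegal
W mobility = 7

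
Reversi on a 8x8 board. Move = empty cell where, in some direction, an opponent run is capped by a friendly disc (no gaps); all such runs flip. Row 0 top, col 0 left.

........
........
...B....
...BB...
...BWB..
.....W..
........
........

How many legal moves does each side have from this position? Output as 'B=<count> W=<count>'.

Answer: B=3 W=5

Derivation:
-- B to move --
(3,5): no bracket -> illegal
(4,6): no bracket -> illegal
(5,3): no bracket -> illegal
(5,4): flips 1 -> legal
(5,6): no bracket -> illegal
(6,4): no bracket -> illegal
(6,5): flips 1 -> legal
(6,6): flips 2 -> legal
B mobility = 3
-- W to move --
(1,2): no bracket -> illegal
(1,3): no bracket -> illegal
(1,4): no bracket -> illegal
(2,2): flips 1 -> legal
(2,4): flips 1 -> legal
(2,5): no bracket -> illegal
(3,2): no bracket -> illegal
(3,5): flips 1 -> legal
(3,6): no bracket -> illegal
(4,2): flips 1 -> legal
(4,6): flips 1 -> legal
(5,2): no bracket -> illegal
(5,3): no bracket -> illegal
(5,4): no bracket -> illegal
(5,6): no bracket -> illegal
W mobility = 5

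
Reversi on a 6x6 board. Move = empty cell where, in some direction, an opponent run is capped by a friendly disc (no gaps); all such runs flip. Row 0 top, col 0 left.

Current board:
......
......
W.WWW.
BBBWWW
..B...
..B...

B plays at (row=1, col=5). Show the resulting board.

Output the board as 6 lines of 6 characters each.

Place B at (1,5); scan 8 dirs for brackets.
Dir NW: first cell '.' (not opp) -> no flip
Dir N: first cell '.' (not opp) -> no flip
Dir NE: edge -> no flip
Dir W: first cell '.' (not opp) -> no flip
Dir E: edge -> no flip
Dir SW: opp run (2,4) (3,3) capped by B -> flip
Dir S: first cell '.' (not opp) -> no flip
Dir SE: edge -> no flip
All flips: (2,4) (3,3)

Answer: ......
.....B
W.WWB.
BBBBWW
..B...
..B...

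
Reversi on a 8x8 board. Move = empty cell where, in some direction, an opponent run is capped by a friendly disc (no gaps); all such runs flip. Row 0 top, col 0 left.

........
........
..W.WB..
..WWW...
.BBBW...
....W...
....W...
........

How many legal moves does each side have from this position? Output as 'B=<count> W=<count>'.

Answer: B=6 W=7

Derivation:
-- B to move --
(1,1): no bracket -> illegal
(1,2): flips 2 -> legal
(1,3): no bracket -> illegal
(1,4): no bracket -> illegal
(1,5): flips 2 -> legal
(2,1): flips 1 -> legal
(2,3): flips 3 -> legal
(3,1): no bracket -> illegal
(3,5): no bracket -> illegal
(4,5): flips 1 -> legal
(5,3): no bracket -> illegal
(5,5): no bracket -> illegal
(6,3): no bracket -> illegal
(6,5): flips 1 -> legal
(7,3): no bracket -> illegal
(7,4): no bracket -> illegal
(7,5): no bracket -> illegal
B mobility = 6
-- W to move --
(1,4): no bracket -> illegal
(1,5): no bracket -> illegal
(1,6): flips 1 -> legal
(2,6): flips 1 -> legal
(3,0): no bracket -> illegal
(3,1): no bracket -> illegal
(3,5): no bracket -> illegal
(3,6): no bracket -> illegal
(4,0): flips 3 -> legal
(5,0): flips 1 -> legal
(5,1): flips 1 -> legal
(5,2): flips 2 -> legal
(5,3): flips 1 -> legal
W mobility = 7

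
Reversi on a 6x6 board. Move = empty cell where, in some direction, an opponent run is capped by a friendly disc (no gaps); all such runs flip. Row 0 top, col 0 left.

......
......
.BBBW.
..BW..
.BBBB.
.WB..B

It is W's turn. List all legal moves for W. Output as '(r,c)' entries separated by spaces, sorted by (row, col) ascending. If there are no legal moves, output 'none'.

Answer: (1,1) (1,3) (2,0) (3,1) (5,3)

Derivation:
(1,0): no bracket -> illegal
(1,1): flips 1 -> legal
(1,2): no bracket -> illegal
(1,3): flips 1 -> legal
(1,4): no bracket -> illegal
(2,0): flips 3 -> legal
(3,0): no bracket -> illegal
(3,1): flips 2 -> legal
(3,4): no bracket -> illegal
(3,5): no bracket -> illegal
(4,0): no bracket -> illegal
(4,5): no bracket -> illegal
(5,0): no bracket -> illegal
(5,3): flips 2 -> legal
(5,4): no bracket -> illegal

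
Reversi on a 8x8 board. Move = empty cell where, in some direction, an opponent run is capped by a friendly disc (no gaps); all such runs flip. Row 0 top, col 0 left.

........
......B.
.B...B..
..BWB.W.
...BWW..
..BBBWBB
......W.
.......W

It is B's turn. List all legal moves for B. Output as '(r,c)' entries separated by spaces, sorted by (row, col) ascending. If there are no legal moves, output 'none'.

Answer: (2,3) (2,7) (3,5) (4,6) (4,7) (7,5) (7,6)

Derivation:
(2,2): no bracket -> illegal
(2,3): flips 1 -> legal
(2,4): no bracket -> illegal
(2,6): no bracket -> illegal
(2,7): flips 2 -> legal
(3,5): flips 1 -> legal
(3,7): no bracket -> illegal
(4,2): no bracket -> illegal
(4,6): flips 2 -> legal
(4,7): flips 1 -> legal
(6,4): no bracket -> illegal
(6,5): no bracket -> illegal
(6,7): no bracket -> illegal
(7,5): flips 1 -> legal
(7,6): flips 1 -> legal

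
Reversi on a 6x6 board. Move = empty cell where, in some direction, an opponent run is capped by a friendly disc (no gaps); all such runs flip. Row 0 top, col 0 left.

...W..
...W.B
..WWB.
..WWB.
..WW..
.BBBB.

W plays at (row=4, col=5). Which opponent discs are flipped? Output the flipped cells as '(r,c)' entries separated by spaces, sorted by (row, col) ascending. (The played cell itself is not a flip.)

Dir NW: opp run (3,4) capped by W -> flip
Dir N: first cell '.' (not opp) -> no flip
Dir NE: edge -> no flip
Dir W: first cell '.' (not opp) -> no flip
Dir E: edge -> no flip
Dir SW: opp run (5,4), next=edge -> no flip
Dir S: first cell '.' (not opp) -> no flip
Dir SE: edge -> no flip

Answer: (3,4)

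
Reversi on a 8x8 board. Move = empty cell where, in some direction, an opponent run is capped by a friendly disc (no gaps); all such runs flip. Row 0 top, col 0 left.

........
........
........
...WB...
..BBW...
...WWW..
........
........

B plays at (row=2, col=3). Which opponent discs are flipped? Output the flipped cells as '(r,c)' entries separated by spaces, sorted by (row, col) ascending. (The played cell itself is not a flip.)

Dir NW: first cell '.' (not opp) -> no flip
Dir N: first cell '.' (not opp) -> no flip
Dir NE: first cell '.' (not opp) -> no flip
Dir W: first cell '.' (not opp) -> no flip
Dir E: first cell '.' (not opp) -> no flip
Dir SW: first cell '.' (not opp) -> no flip
Dir S: opp run (3,3) capped by B -> flip
Dir SE: first cell 'B' (not opp) -> no flip

Answer: (3,3)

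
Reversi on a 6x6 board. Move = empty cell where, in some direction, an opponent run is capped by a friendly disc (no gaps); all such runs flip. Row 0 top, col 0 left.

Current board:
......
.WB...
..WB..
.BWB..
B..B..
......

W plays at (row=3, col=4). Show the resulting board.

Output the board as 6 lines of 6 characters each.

Answer: ......
.WB...
..WB..
.BWWW.
B..B..
......

Derivation:
Place W at (3,4); scan 8 dirs for brackets.
Dir NW: opp run (2,3) (1,2), next='.' -> no flip
Dir N: first cell '.' (not opp) -> no flip
Dir NE: first cell '.' (not opp) -> no flip
Dir W: opp run (3,3) capped by W -> flip
Dir E: first cell '.' (not opp) -> no flip
Dir SW: opp run (4,3), next='.' -> no flip
Dir S: first cell '.' (not opp) -> no flip
Dir SE: first cell '.' (not opp) -> no flip
All flips: (3,3)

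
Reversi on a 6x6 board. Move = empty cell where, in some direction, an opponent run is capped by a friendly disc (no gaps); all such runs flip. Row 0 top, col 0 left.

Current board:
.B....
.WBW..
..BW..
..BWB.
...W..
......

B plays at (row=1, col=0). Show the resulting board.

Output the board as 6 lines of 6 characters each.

Answer: .B....
BBBW..
..BW..
..BWB.
...W..
......

Derivation:
Place B at (1,0); scan 8 dirs for brackets.
Dir NW: edge -> no flip
Dir N: first cell '.' (not opp) -> no flip
Dir NE: first cell 'B' (not opp) -> no flip
Dir W: edge -> no flip
Dir E: opp run (1,1) capped by B -> flip
Dir SW: edge -> no flip
Dir S: first cell '.' (not opp) -> no flip
Dir SE: first cell '.' (not opp) -> no flip
All flips: (1,1)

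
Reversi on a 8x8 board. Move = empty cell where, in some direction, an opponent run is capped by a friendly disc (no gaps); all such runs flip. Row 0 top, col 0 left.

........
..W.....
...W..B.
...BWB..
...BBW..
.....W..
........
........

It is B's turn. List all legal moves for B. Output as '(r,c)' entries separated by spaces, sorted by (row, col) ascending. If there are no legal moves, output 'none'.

Answer: (1,3) (2,4) (2,5) (4,6) (6,5) (6,6)

Derivation:
(0,1): no bracket -> illegal
(0,2): no bracket -> illegal
(0,3): no bracket -> illegal
(1,1): no bracket -> illegal
(1,3): flips 1 -> legal
(1,4): no bracket -> illegal
(2,1): no bracket -> illegal
(2,2): no bracket -> illegal
(2,4): flips 1 -> legal
(2,5): flips 1 -> legal
(3,2): no bracket -> illegal
(3,6): no bracket -> illegal
(4,6): flips 1 -> legal
(5,4): no bracket -> illegal
(5,6): no bracket -> illegal
(6,4): no bracket -> illegal
(6,5): flips 2 -> legal
(6,6): flips 1 -> legal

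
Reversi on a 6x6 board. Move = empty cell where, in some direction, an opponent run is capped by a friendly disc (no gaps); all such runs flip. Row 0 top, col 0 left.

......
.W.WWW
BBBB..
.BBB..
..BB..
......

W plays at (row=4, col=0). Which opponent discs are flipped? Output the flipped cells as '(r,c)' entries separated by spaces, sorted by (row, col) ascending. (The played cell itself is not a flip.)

Dir NW: edge -> no flip
Dir N: first cell '.' (not opp) -> no flip
Dir NE: opp run (3,1) (2,2) capped by W -> flip
Dir W: edge -> no flip
Dir E: first cell '.' (not opp) -> no flip
Dir SW: edge -> no flip
Dir S: first cell '.' (not opp) -> no flip
Dir SE: first cell '.' (not opp) -> no flip

Answer: (2,2) (3,1)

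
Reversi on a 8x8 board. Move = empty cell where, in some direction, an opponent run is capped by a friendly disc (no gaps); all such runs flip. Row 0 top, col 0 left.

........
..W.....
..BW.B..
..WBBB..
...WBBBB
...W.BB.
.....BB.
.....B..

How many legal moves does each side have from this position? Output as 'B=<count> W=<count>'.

-- B to move --
(0,1): flips 2 -> legal
(0,2): flips 1 -> legal
(0,3): no bracket -> illegal
(1,1): no bracket -> illegal
(1,3): flips 1 -> legal
(1,4): no bracket -> illegal
(2,1): no bracket -> illegal
(2,4): flips 1 -> legal
(3,1): flips 1 -> legal
(4,1): no bracket -> illegal
(4,2): flips 2 -> legal
(5,2): flips 1 -> legal
(5,4): no bracket -> illegal
(6,2): flips 1 -> legal
(6,3): flips 2 -> legal
(6,4): no bracket -> illegal
B mobility = 9
-- W to move --
(1,1): no bracket -> illegal
(1,3): no bracket -> illegal
(1,4): no bracket -> illegal
(1,5): no bracket -> illegal
(1,6): flips 2 -> legal
(2,1): flips 1 -> legal
(2,4): no bracket -> illegal
(2,6): flips 2 -> legal
(3,1): no bracket -> illegal
(3,6): flips 3 -> legal
(3,7): no bracket -> illegal
(4,2): no bracket -> illegal
(5,4): no bracket -> illegal
(5,7): no bracket -> illegal
(6,4): no bracket -> illegal
(6,7): flips 3 -> legal
(7,4): no bracket -> illegal
(7,6): no bracket -> illegal
(7,7): no bracket -> illegal
W mobility = 5

Answer: B=9 W=5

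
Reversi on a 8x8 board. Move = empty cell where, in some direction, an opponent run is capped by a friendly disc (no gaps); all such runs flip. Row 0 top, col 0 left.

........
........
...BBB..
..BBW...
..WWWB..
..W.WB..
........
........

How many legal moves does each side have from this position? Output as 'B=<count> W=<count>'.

Answer: B=9 W=12

Derivation:
-- B to move --
(3,1): no bracket -> illegal
(3,5): flips 1 -> legal
(4,1): flips 3 -> legal
(5,1): flips 1 -> legal
(5,3): flips 2 -> legal
(6,1): flips 3 -> legal
(6,2): flips 2 -> legal
(6,3): flips 1 -> legal
(6,4): flips 3 -> legal
(6,5): flips 2 -> legal
B mobility = 9
-- W to move --
(1,2): flips 1 -> legal
(1,3): flips 2 -> legal
(1,4): flips 1 -> legal
(1,5): flips 2 -> legal
(1,6): flips 1 -> legal
(2,1): flips 1 -> legal
(2,2): flips 2 -> legal
(2,6): no bracket -> illegal
(3,1): flips 2 -> legal
(3,5): no bracket -> illegal
(3,6): flips 1 -> legal
(4,1): no bracket -> illegal
(4,6): flips 1 -> legal
(5,6): flips 2 -> legal
(6,4): no bracket -> illegal
(6,5): no bracket -> illegal
(6,6): flips 1 -> legal
W mobility = 12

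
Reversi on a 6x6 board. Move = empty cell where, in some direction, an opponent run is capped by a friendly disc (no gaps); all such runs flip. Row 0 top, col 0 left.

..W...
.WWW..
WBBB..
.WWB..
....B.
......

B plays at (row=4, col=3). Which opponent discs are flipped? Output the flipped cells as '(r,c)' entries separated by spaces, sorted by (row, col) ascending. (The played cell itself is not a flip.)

Answer: (3,2)

Derivation:
Dir NW: opp run (3,2) capped by B -> flip
Dir N: first cell 'B' (not opp) -> no flip
Dir NE: first cell '.' (not opp) -> no flip
Dir W: first cell '.' (not opp) -> no flip
Dir E: first cell 'B' (not opp) -> no flip
Dir SW: first cell '.' (not opp) -> no flip
Dir S: first cell '.' (not opp) -> no flip
Dir SE: first cell '.' (not opp) -> no flip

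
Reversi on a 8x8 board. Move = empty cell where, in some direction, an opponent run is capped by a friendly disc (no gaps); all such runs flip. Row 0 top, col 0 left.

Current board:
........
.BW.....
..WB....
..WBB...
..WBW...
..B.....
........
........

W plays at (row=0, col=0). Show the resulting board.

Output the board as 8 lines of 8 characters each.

Answer: W.......
.WW.....
..WB....
..WBB...
..WBW...
..B.....
........
........

Derivation:
Place W at (0,0); scan 8 dirs for brackets.
Dir NW: edge -> no flip
Dir N: edge -> no flip
Dir NE: edge -> no flip
Dir W: edge -> no flip
Dir E: first cell '.' (not opp) -> no flip
Dir SW: edge -> no flip
Dir S: first cell '.' (not opp) -> no flip
Dir SE: opp run (1,1) capped by W -> flip
All flips: (1,1)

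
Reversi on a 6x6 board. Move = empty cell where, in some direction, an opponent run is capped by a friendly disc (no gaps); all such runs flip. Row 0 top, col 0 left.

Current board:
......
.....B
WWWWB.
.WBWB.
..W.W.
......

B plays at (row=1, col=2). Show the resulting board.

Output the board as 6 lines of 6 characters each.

Place B at (1,2); scan 8 dirs for brackets.
Dir NW: first cell '.' (not opp) -> no flip
Dir N: first cell '.' (not opp) -> no flip
Dir NE: first cell '.' (not opp) -> no flip
Dir W: first cell '.' (not opp) -> no flip
Dir E: first cell '.' (not opp) -> no flip
Dir SW: opp run (2,1), next='.' -> no flip
Dir S: opp run (2,2) capped by B -> flip
Dir SE: opp run (2,3) capped by B -> flip
All flips: (2,2) (2,3)

Answer: ......
..B..B
WWBBB.
.WBWB.
..W.W.
......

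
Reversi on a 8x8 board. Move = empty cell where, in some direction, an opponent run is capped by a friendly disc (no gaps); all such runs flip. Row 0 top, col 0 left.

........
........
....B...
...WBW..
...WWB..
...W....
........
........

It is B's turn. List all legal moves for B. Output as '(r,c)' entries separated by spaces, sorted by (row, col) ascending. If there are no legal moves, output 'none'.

Answer: (2,5) (3,2) (3,6) (4,2) (4,6) (5,2) (5,4)

Derivation:
(2,2): no bracket -> illegal
(2,3): no bracket -> illegal
(2,5): flips 1 -> legal
(2,6): no bracket -> illegal
(3,2): flips 1 -> legal
(3,6): flips 1 -> legal
(4,2): flips 3 -> legal
(4,6): flips 1 -> legal
(5,2): flips 1 -> legal
(5,4): flips 1 -> legal
(5,5): no bracket -> illegal
(6,2): no bracket -> illegal
(6,3): no bracket -> illegal
(6,4): no bracket -> illegal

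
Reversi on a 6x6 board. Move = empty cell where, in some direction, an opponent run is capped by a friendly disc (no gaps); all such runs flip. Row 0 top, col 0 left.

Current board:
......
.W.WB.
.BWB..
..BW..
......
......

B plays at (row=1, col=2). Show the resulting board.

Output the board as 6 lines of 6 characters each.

Answer: ......
.WBBB.
.BBB..
..BW..
......
......

Derivation:
Place B at (1,2); scan 8 dirs for brackets.
Dir NW: first cell '.' (not opp) -> no flip
Dir N: first cell '.' (not opp) -> no flip
Dir NE: first cell '.' (not opp) -> no flip
Dir W: opp run (1,1), next='.' -> no flip
Dir E: opp run (1,3) capped by B -> flip
Dir SW: first cell 'B' (not opp) -> no flip
Dir S: opp run (2,2) capped by B -> flip
Dir SE: first cell 'B' (not opp) -> no flip
All flips: (1,3) (2,2)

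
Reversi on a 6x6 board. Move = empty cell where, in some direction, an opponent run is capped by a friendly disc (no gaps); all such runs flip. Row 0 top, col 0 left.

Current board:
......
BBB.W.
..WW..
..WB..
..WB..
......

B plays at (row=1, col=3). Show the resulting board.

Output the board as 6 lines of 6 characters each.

Answer: ......
BBBBW.
..WB..
..WB..
..WB..
......

Derivation:
Place B at (1,3); scan 8 dirs for brackets.
Dir NW: first cell '.' (not opp) -> no flip
Dir N: first cell '.' (not opp) -> no flip
Dir NE: first cell '.' (not opp) -> no flip
Dir W: first cell 'B' (not opp) -> no flip
Dir E: opp run (1,4), next='.' -> no flip
Dir SW: opp run (2,2), next='.' -> no flip
Dir S: opp run (2,3) capped by B -> flip
Dir SE: first cell '.' (not opp) -> no flip
All flips: (2,3)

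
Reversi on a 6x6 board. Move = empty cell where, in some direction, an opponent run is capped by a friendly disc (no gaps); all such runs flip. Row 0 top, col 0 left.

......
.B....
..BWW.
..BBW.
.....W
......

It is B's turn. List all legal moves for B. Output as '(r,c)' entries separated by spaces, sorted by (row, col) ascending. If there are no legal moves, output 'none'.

(1,2): no bracket -> illegal
(1,3): flips 1 -> legal
(1,4): flips 1 -> legal
(1,5): flips 1 -> legal
(2,5): flips 2 -> legal
(3,5): flips 1 -> legal
(4,3): no bracket -> illegal
(4,4): no bracket -> illegal
(5,4): no bracket -> illegal
(5,5): no bracket -> illegal

Answer: (1,3) (1,4) (1,5) (2,5) (3,5)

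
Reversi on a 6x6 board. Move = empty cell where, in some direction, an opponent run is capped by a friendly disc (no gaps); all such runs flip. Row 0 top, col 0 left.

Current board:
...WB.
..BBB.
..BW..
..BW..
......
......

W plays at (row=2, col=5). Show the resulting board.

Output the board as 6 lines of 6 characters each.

Answer: ...WB.
..BBW.
..BW.W
..BW..
......
......

Derivation:
Place W at (2,5); scan 8 dirs for brackets.
Dir NW: opp run (1,4) capped by W -> flip
Dir N: first cell '.' (not opp) -> no flip
Dir NE: edge -> no flip
Dir W: first cell '.' (not opp) -> no flip
Dir E: edge -> no flip
Dir SW: first cell '.' (not opp) -> no flip
Dir S: first cell '.' (not opp) -> no flip
Dir SE: edge -> no flip
All flips: (1,4)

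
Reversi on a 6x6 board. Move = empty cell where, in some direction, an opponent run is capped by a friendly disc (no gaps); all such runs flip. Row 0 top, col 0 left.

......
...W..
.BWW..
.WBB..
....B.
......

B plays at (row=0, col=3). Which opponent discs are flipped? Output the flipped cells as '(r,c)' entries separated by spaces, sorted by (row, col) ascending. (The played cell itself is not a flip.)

Dir NW: edge -> no flip
Dir N: edge -> no flip
Dir NE: edge -> no flip
Dir W: first cell '.' (not opp) -> no flip
Dir E: first cell '.' (not opp) -> no flip
Dir SW: first cell '.' (not opp) -> no flip
Dir S: opp run (1,3) (2,3) capped by B -> flip
Dir SE: first cell '.' (not opp) -> no flip

Answer: (1,3) (2,3)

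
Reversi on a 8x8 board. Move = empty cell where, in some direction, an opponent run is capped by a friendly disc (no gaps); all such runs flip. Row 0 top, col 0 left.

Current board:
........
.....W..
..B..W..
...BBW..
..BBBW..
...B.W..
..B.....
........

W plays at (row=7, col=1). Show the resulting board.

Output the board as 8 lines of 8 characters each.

Answer: ........
.....W..
..B..W..
...BBW..
..BBWW..
...W.W..
..W.....
.W......

Derivation:
Place W at (7,1); scan 8 dirs for brackets.
Dir NW: first cell '.' (not opp) -> no flip
Dir N: first cell '.' (not opp) -> no flip
Dir NE: opp run (6,2) (5,3) (4,4) capped by W -> flip
Dir W: first cell '.' (not opp) -> no flip
Dir E: first cell '.' (not opp) -> no flip
Dir SW: edge -> no flip
Dir S: edge -> no flip
Dir SE: edge -> no flip
All flips: (4,4) (5,3) (6,2)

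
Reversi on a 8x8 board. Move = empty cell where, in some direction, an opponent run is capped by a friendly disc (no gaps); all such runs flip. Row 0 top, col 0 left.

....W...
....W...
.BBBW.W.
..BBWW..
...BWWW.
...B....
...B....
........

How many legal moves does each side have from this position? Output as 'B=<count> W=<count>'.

-- B to move --
(0,3): no bracket -> illegal
(0,5): flips 1 -> legal
(1,3): no bracket -> illegal
(1,5): flips 1 -> legal
(1,6): no bracket -> illegal
(1,7): flips 3 -> legal
(2,5): flips 2 -> legal
(2,7): no bracket -> illegal
(3,6): flips 2 -> legal
(3,7): no bracket -> illegal
(4,7): flips 3 -> legal
(5,4): no bracket -> illegal
(5,5): flips 1 -> legal
(5,6): flips 2 -> legal
(5,7): no bracket -> illegal
B mobility = 8
-- W to move --
(1,0): no bracket -> illegal
(1,1): flips 2 -> legal
(1,2): flips 1 -> legal
(1,3): no bracket -> illegal
(2,0): flips 3 -> legal
(3,0): no bracket -> illegal
(3,1): flips 2 -> legal
(4,1): flips 2 -> legal
(4,2): flips 2 -> legal
(5,2): flips 1 -> legal
(5,4): no bracket -> illegal
(6,2): flips 1 -> legal
(6,4): no bracket -> illegal
(7,2): no bracket -> illegal
(7,3): no bracket -> illegal
(7,4): no bracket -> illegal
W mobility = 8

Answer: B=8 W=8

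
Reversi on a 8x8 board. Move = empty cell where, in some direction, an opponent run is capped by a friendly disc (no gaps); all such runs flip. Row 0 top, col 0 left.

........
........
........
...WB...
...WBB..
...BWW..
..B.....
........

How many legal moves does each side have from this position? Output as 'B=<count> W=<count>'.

Answer: B=10 W=7

Derivation:
-- B to move --
(2,2): flips 1 -> legal
(2,3): flips 2 -> legal
(2,4): no bracket -> illegal
(3,2): flips 1 -> legal
(4,2): flips 1 -> legal
(4,6): no bracket -> illegal
(5,2): flips 1 -> legal
(5,6): flips 2 -> legal
(6,3): flips 1 -> legal
(6,4): flips 1 -> legal
(6,5): flips 1 -> legal
(6,6): flips 1 -> legal
B mobility = 10
-- W to move --
(2,3): no bracket -> illegal
(2,4): flips 2 -> legal
(2,5): flips 1 -> legal
(3,5): flips 2 -> legal
(3,6): flips 1 -> legal
(4,2): no bracket -> illegal
(4,6): flips 2 -> legal
(5,1): no bracket -> illegal
(5,2): flips 1 -> legal
(5,6): no bracket -> illegal
(6,1): no bracket -> illegal
(6,3): flips 1 -> legal
(6,4): no bracket -> illegal
(7,1): no bracket -> illegal
(7,2): no bracket -> illegal
(7,3): no bracket -> illegal
W mobility = 7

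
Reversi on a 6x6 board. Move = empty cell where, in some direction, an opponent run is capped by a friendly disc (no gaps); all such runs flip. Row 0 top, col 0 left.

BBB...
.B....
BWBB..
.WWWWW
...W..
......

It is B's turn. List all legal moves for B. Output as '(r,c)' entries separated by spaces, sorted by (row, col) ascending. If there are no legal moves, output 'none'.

Answer: (4,0) (4,1) (4,2) (4,4) (4,5) (5,3)

Derivation:
(1,0): no bracket -> illegal
(1,2): no bracket -> illegal
(2,4): no bracket -> illegal
(2,5): no bracket -> illegal
(3,0): no bracket -> illegal
(4,0): flips 1 -> legal
(4,1): flips 3 -> legal
(4,2): flips 2 -> legal
(4,4): flips 1 -> legal
(4,5): flips 1 -> legal
(5,2): no bracket -> illegal
(5,3): flips 2 -> legal
(5,4): no bracket -> illegal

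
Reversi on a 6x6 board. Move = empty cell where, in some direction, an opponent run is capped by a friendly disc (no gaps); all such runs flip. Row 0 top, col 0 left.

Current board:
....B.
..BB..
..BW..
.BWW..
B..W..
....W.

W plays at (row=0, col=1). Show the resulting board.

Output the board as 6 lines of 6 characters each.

Answer: .W..B.
..WB..
..BW..
.BWW..
B..W..
....W.

Derivation:
Place W at (0,1); scan 8 dirs for brackets.
Dir NW: edge -> no flip
Dir N: edge -> no flip
Dir NE: edge -> no flip
Dir W: first cell '.' (not opp) -> no flip
Dir E: first cell '.' (not opp) -> no flip
Dir SW: first cell '.' (not opp) -> no flip
Dir S: first cell '.' (not opp) -> no flip
Dir SE: opp run (1,2) capped by W -> flip
All flips: (1,2)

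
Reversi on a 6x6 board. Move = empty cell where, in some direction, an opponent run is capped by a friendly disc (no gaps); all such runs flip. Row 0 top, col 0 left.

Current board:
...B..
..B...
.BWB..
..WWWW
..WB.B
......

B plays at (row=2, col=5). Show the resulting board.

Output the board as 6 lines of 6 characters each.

Place B at (2,5); scan 8 dirs for brackets.
Dir NW: first cell '.' (not opp) -> no flip
Dir N: first cell '.' (not opp) -> no flip
Dir NE: edge -> no flip
Dir W: first cell '.' (not opp) -> no flip
Dir E: edge -> no flip
Dir SW: opp run (3,4) capped by B -> flip
Dir S: opp run (3,5) capped by B -> flip
Dir SE: edge -> no flip
All flips: (3,4) (3,5)

Answer: ...B..
..B...
.BWB.B
..WWBB
..WB.B
......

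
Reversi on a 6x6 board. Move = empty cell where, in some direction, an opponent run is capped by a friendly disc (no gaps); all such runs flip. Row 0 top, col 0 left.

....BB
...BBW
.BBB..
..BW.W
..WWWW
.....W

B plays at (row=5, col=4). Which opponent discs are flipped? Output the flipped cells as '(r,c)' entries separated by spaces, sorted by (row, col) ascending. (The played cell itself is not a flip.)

Answer: (4,3)

Derivation:
Dir NW: opp run (4,3) capped by B -> flip
Dir N: opp run (4,4), next='.' -> no flip
Dir NE: opp run (4,5), next=edge -> no flip
Dir W: first cell '.' (not opp) -> no flip
Dir E: opp run (5,5), next=edge -> no flip
Dir SW: edge -> no flip
Dir S: edge -> no flip
Dir SE: edge -> no flip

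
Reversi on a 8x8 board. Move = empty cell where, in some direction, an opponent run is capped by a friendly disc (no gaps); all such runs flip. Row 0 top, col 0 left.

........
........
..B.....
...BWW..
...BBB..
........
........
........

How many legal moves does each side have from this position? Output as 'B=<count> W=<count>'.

Answer: B=5 W=6

Derivation:
-- B to move --
(2,3): flips 1 -> legal
(2,4): flips 1 -> legal
(2,5): flips 2 -> legal
(2,6): flips 1 -> legal
(3,6): flips 2 -> legal
(4,6): no bracket -> illegal
B mobility = 5
-- W to move --
(1,1): no bracket -> illegal
(1,2): no bracket -> illegal
(1,3): no bracket -> illegal
(2,1): no bracket -> illegal
(2,3): no bracket -> illegal
(2,4): no bracket -> illegal
(3,1): no bracket -> illegal
(3,2): flips 1 -> legal
(3,6): no bracket -> illegal
(4,2): no bracket -> illegal
(4,6): no bracket -> illegal
(5,2): flips 1 -> legal
(5,3): flips 1 -> legal
(5,4): flips 1 -> legal
(5,5): flips 1 -> legal
(5,6): flips 1 -> legal
W mobility = 6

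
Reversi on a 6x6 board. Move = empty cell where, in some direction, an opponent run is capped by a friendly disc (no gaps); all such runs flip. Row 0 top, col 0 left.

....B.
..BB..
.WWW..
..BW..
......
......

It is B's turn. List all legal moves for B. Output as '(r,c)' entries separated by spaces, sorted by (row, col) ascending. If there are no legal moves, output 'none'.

(1,0): flips 1 -> legal
(1,1): no bracket -> illegal
(1,4): flips 1 -> legal
(2,0): no bracket -> illegal
(2,4): no bracket -> illegal
(3,0): flips 1 -> legal
(3,1): flips 1 -> legal
(3,4): flips 2 -> legal
(4,2): no bracket -> illegal
(4,3): flips 2 -> legal
(4,4): no bracket -> illegal

Answer: (1,0) (1,4) (3,0) (3,1) (3,4) (4,3)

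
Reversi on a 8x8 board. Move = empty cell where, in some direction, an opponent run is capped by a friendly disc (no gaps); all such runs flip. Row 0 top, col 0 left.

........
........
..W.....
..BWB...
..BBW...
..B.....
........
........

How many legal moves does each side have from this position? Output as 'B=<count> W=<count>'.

Answer: B=5 W=7

Derivation:
-- B to move --
(1,1): no bracket -> illegal
(1,2): flips 1 -> legal
(1,3): no bracket -> illegal
(2,1): no bracket -> illegal
(2,3): flips 1 -> legal
(2,4): flips 1 -> legal
(3,1): no bracket -> illegal
(3,5): no bracket -> illegal
(4,5): flips 1 -> legal
(5,3): no bracket -> illegal
(5,4): flips 1 -> legal
(5,5): no bracket -> illegal
B mobility = 5
-- W to move --
(2,1): no bracket -> illegal
(2,3): no bracket -> illegal
(2,4): flips 1 -> legal
(2,5): no bracket -> illegal
(3,1): flips 1 -> legal
(3,5): flips 1 -> legal
(4,1): flips 2 -> legal
(4,5): no bracket -> illegal
(5,1): flips 1 -> legal
(5,3): flips 1 -> legal
(5,4): no bracket -> illegal
(6,1): no bracket -> illegal
(6,2): flips 3 -> legal
(6,3): no bracket -> illegal
W mobility = 7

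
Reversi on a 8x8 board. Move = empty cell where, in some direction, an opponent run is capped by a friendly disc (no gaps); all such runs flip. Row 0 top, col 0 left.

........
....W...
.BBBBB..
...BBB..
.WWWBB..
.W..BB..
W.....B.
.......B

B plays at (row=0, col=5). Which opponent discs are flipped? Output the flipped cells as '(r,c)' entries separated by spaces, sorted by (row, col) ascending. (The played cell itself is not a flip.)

Dir NW: edge -> no flip
Dir N: edge -> no flip
Dir NE: edge -> no flip
Dir W: first cell '.' (not opp) -> no flip
Dir E: first cell '.' (not opp) -> no flip
Dir SW: opp run (1,4) capped by B -> flip
Dir S: first cell '.' (not opp) -> no flip
Dir SE: first cell '.' (not opp) -> no flip

Answer: (1,4)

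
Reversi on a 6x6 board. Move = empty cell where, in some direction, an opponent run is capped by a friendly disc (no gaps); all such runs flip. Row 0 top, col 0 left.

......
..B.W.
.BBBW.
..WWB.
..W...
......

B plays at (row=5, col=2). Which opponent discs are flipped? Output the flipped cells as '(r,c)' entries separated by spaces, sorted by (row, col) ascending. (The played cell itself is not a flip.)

Answer: (3,2) (4,2)

Derivation:
Dir NW: first cell '.' (not opp) -> no flip
Dir N: opp run (4,2) (3,2) capped by B -> flip
Dir NE: first cell '.' (not opp) -> no flip
Dir W: first cell '.' (not opp) -> no flip
Dir E: first cell '.' (not opp) -> no flip
Dir SW: edge -> no flip
Dir S: edge -> no flip
Dir SE: edge -> no flip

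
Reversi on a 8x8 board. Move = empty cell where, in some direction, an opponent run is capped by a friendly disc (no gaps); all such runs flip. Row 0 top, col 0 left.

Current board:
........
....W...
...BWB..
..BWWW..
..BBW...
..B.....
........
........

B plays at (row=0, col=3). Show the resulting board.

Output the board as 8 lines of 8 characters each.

Place B at (0,3); scan 8 dirs for brackets.
Dir NW: edge -> no flip
Dir N: edge -> no flip
Dir NE: edge -> no flip
Dir W: first cell '.' (not opp) -> no flip
Dir E: first cell '.' (not opp) -> no flip
Dir SW: first cell '.' (not opp) -> no flip
Dir S: first cell '.' (not opp) -> no flip
Dir SE: opp run (1,4) capped by B -> flip
All flips: (1,4)

Answer: ...B....
....B...
...BWB..
..BWWW..
..BBW...
..B.....
........
........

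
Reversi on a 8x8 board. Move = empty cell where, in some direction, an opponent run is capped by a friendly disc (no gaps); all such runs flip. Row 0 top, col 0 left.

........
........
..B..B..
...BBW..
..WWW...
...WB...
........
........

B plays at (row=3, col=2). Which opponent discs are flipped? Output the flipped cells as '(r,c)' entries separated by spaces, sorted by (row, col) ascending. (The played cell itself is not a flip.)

Dir NW: first cell '.' (not opp) -> no flip
Dir N: first cell 'B' (not opp) -> no flip
Dir NE: first cell '.' (not opp) -> no flip
Dir W: first cell '.' (not opp) -> no flip
Dir E: first cell 'B' (not opp) -> no flip
Dir SW: first cell '.' (not opp) -> no flip
Dir S: opp run (4,2), next='.' -> no flip
Dir SE: opp run (4,3) capped by B -> flip

Answer: (4,3)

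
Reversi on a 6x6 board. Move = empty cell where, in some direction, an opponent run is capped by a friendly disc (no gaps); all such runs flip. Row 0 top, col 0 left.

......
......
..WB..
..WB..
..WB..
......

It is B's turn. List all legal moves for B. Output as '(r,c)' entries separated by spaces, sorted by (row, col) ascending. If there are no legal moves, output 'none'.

Answer: (1,1) (2,1) (3,1) (4,1) (5,1)

Derivation:
(1,1): flips 1 -> legal
(1,2): no bracket -> illegal
(1,3): no bracket -> illegal
(2,1): flips 2 -> legal
(3,1): flips 1 -> legal
(4,1): flips 2 -> legal
(5,1): flips 1 -> legal
(5,2): no bracket -> illegal
(5,3): no bracket -> illegal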